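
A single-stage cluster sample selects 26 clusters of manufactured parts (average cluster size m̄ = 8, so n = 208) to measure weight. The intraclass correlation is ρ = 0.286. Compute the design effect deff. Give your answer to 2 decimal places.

3.00

deff = 1 + (8 − 1)·0.286 = 1 + 2.002 = 3.002.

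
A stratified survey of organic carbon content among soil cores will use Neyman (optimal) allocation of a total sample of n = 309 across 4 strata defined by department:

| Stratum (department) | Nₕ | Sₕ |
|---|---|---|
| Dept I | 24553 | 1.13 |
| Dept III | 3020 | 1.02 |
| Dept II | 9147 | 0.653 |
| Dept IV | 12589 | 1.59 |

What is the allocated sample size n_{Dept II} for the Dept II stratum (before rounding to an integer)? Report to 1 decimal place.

Neyman allocation: nₕ = n·NₕSₕ / Σⱼ NⱼSⱼ.
Σ NⱼSⱼ = 24553·1.13 + 3020·1.02 + 9147·0.653 + 12589·1.59 = 56814.791.
n_{Dept II} = 309·9147·0.653 / 56814.791 = 32.5.

32.5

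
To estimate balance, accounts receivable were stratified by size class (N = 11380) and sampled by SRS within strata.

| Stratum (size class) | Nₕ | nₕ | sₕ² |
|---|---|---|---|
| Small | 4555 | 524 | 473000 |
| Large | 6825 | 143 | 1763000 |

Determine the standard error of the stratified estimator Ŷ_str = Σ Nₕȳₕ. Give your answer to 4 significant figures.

Var(Ŷ_str) = Σₕ Nₕ²(1 − fₕ)sₕ²/nₕ.
Small: 4555²·(1 − 524/4555)·473000/524 = 1.6574141 × 10^10.
Large: 6825²·(1 − 143/6825)·1763000/143 = 5.6224474 × 10^11.
Sum = 5.7881888 × 10^11.
SE = √(5.7881888 × 10^11) = 760800.

760800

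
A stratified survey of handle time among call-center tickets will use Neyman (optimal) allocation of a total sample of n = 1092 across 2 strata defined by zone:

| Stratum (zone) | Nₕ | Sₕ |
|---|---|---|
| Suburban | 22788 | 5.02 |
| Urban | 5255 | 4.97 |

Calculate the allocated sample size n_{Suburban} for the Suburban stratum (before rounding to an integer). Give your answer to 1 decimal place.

889.0

Neyman allocation: nₕ = n·NₕSₕ / Σⱼ NⱼSⱼ.
Σ NⱼSⱼ = 22788·5.02 + 5255·4.97 = 140513.11.
n_{Suburban} = 1092·22788·5.02 / 140513.11 = 889.0.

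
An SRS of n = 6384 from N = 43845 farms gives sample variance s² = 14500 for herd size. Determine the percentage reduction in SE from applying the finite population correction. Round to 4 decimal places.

f = n/N = 6384/43845 = 0.14560383.
SE_no-fpc = √(s²/n) = 1.5070844; SE_fpc = √((1−f)s²/n) = 1.3930516.
Ratio = √(1−f) = 0.92433553. Reduction = 100·(1 − 0.92433553) = 7.5664%.

7.5664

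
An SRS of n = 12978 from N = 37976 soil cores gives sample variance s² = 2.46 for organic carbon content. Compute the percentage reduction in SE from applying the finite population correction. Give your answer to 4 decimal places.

f = n/N = 12978/37976 = 0.34174215.
SE_no-fpc = √(s²/n) = 0.013767772; SE_fpc = √((1−f)s²/n) = 0.011170219.
Ratio = √(1−f) = 0.81133091. Reduction = 100·(1 − 0.81133091) = 18.8669%.

18.8669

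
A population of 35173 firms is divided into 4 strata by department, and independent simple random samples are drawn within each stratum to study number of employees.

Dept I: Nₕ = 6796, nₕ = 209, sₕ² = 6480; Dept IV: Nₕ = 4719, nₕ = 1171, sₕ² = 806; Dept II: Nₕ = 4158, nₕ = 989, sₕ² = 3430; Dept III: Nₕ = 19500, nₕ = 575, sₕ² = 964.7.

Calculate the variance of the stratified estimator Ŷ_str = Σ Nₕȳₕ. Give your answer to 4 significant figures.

Var(Ŷ_str) = Σₕ Nₕ²(1 − fₕ)sₕ²/nₕ.
Dept I: 6796²·(1 − 209/6796)·6480/209 = 1.387937 × 10^9.
Dept IV: 4719²·(1 − 1171/4719)·806/1171 = 1.1524225 × 10^7.
Dept II: 4158²·(1 − 989/4158)·3430/989 = 4.5698774 × 10^7.
Dept III: 19500²·(1 − 575/19500)·964.7/575 = 6.1914865 × 10^8.
Sum = 2.0643086 × 10^9.

2.064 × 10^9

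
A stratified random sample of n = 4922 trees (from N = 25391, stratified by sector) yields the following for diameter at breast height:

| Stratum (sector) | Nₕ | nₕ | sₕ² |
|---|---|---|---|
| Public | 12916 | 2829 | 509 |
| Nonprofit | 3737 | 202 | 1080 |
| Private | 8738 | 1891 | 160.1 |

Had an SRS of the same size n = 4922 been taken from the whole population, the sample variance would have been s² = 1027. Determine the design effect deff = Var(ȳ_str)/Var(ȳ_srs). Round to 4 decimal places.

0.9142

Var(ȳ_str) = Σ Wₕ²(1−fₕ)sₕ²/nₕ with Wₕ = Nₕ/25391:
  Public: (12916/25391)²·(1−2829/12916)·509/2829 = 0.036359281
  Nonprofit: (3737/25391)²·(1−202/3737)·1080/202 = 0.10955326
  Private: (8738/25391)²·(1−1891/8738)·160.1/1891 = 0.0078569241
  → Var(ȳ_str) = 0.15376947.
Var(ȳ_srs) = (1 − 4922/25391)·1027/4922 = 0.16820762.
deff = 0.15376947 / 0.16820762 = 0.9142.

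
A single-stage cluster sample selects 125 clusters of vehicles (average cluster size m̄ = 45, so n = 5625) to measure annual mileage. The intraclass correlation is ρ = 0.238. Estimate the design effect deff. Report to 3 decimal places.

deff = 1 + (45 − 1)·0.238 = 1 + 10.472 = 11.472.

11.472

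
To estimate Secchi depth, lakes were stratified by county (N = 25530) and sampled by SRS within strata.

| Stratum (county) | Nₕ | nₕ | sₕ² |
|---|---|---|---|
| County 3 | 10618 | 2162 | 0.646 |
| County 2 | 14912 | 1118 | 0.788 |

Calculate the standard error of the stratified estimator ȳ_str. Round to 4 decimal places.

Var(ȳ_str) = Σₕ Wₕ²(1 − fₕ)sₕ²/nₕ with Wₕ = Nₕ/N, N = 25530.
County 3: Wₕ = 0.41590286; term = 0.41590286²·(1 − 0.20361650)·0.646/2162 = 4.1160713 × 10^-5.
County 2: Wₕ = 0.58409714; term = 0.58409714²·(1 − 0.07497318)·0.788/1118 = 2.2243796 × 10^-4.
Sum = 2.6359867 × 10^-4.
SE = √(2.6359867 × 10^-4) = 0.0162.

0.0162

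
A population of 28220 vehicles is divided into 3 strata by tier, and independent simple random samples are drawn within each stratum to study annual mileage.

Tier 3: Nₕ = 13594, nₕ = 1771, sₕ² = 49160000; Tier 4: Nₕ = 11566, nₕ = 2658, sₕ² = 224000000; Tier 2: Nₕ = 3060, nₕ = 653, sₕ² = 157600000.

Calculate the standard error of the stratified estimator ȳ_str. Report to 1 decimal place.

136.9

Var(ȳ_str) = Σₕ Wₕ²(1 − fₕ)sₕ²/nₕ with Wₕ = Nₕ/N, N = 28220.
Tier 3: Wₕ = 0.48171510; term = 0.48171510²·(1 − 0.13027806)·49160000/1771 = 5602.1438.
Tier 4: Wₕ = 0.40985117; term = 0.40985117²·(1 − 0.22981152)·224000000/2658 = 10902.91.
Tier 2: Wₕ = 0.10843373; term = 0.10843373²·(1 − 0.21339869)·157600000/653 = 2232.1662.
Sum = 18737.22.
SE = √(18737.22) = 136.9.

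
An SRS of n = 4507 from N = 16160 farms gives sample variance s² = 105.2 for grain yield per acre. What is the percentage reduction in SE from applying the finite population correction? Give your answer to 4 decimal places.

f = n/N = 4507/16160 = 0.27889851.
SE_no-fpc = √(s²/n) = 0.15277915; SE_fpc = √((1−f)s²/n) = 0.12973653.
Ratio = √(1−f) = 0.84917695. Reduction = 100·(1 − 0.84917695) = 15.0823%.

15.0823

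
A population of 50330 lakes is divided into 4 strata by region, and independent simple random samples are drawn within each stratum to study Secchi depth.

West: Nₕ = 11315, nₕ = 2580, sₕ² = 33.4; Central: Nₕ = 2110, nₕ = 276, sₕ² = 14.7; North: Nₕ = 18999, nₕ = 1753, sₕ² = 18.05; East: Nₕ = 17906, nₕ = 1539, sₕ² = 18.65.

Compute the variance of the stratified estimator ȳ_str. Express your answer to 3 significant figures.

0.00332

Var(ȳ_str) = Σₕ Wₕ²(1 − fₕ)sₕ²/nₕ with Wₕ = Nₕ/N, N = 50330.
West: Wₕ = 0.22481621; term = 0.22481621²·(1 − 0.22801591)·33.4/2580 = 5.0511512 × 10^-4.
Central: Wₕ = 0.04192331; term = 0.04192331²·(1 − 0.13080569)·14.7/276 = 8.1364728 × 10^-5.
North: Wₕ = 0.37748858; term = 0.37748858²·(1 − 0.09226801)·18.05/1753 = 0.0013318661.
East: Wₕ = 0.35577191; term = 0.35577191²·(1 − 0.08594884)·18.65/1539 = 0.0014020194.
Sum = 0.0033203653.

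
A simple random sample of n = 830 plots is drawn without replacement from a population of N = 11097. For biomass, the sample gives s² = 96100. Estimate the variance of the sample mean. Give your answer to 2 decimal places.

Under SRS without replacement, Var(ȳ) = (1 − f)·s²/n with f = n/N = 830/11097 = 0.07479499.
Var(ȳ) = (1 − 0.07479499)·96100/830 = 0.92520501·115.78313 = 107.12313.

107.12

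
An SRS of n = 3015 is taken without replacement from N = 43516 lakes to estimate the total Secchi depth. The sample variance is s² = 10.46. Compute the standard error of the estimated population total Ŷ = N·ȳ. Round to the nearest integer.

2473

Var(Ŷ) = N²·Var(ȳ) = N²·(1 − n/N)·s²/n.
f = 3015/43516 = 0.06928486; Var(ȳ) = 0.93071514·10.46/3015 = 0.0032289487.
Var(Ŷ) = 43516² · 0.0032289487 = 6.1144737 × 10^6.
SE(Ŷ) = √(6.1144737 × 10^6) = 2473.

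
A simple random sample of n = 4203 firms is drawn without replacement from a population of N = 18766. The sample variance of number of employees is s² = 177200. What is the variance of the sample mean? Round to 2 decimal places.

Under SRS without replacement, Var(ȳ) = (1 − f)·s²/n with f = n/N = 4203/18766 = 0.22396888.
Var(ȳ) = (1 − 0.22396888)·177200/4203 = 0.77603112·42.160362 = 32.717753.

32.72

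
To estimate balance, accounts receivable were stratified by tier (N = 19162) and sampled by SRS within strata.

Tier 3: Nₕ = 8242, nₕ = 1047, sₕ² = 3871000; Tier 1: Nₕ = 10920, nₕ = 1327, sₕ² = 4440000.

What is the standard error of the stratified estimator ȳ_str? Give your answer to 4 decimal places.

39.3914

Var(ȳ_str) = Σₕ Wₕ²(1 − fₕ)sₕ²/nₕ with Wₕ = Nₕ/N, N = 19162.
Tier 3: Wₕ = 0.43012212; term = 0.43012212²·(1 − 0.12703227)·3871000/1047 = 597.11534.
Tier 1: Wₕ = 0.56987788; term = 0.56987788²·(1 − 0.12152015)·4440000/1327 = 954.56929.
Sum = 1551.6846.
SE = √(1551.6846) = 39.3914.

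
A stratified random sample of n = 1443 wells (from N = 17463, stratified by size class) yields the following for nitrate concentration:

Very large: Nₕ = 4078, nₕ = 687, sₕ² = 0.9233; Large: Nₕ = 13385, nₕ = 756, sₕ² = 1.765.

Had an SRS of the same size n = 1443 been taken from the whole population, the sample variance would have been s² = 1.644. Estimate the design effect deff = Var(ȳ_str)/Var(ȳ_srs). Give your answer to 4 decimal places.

Var(ȳ_str) = Σ Wₕ²(1−fₕ)sₕ²/nₕ with Wₕ = Nₕ/17463:
  Very large: (4078/17463)²·(1−687/4078)·0.9233/687 = 6.094294 × 10^-5
  Large: (13385/17463)²·(1−756/13385)·1.765/756 = 0.001294114
  → Var(ȳ_str) = 0.0013550569.
Var(ȳ_srs) = (1 − 1443/17463)·1.644/1443 = 0.0010451512.
deff = 0.0013550569 / 0.0010451512 = 1.2965.

1.2965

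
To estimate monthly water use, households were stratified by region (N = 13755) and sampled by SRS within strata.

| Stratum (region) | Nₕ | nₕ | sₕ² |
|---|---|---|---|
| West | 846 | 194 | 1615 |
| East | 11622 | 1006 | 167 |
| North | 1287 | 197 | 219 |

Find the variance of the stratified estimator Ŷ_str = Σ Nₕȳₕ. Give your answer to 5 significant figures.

2.6633 × 10^7

Var(Ŷ_str) = Σₕ Nₕ²(1 − fₕ)sₕ²/nₕ.
West: 846²·(1 − 194/846)·1615/194 = 4.5918612 × 10^6.
East: 11622²·(1 − 1006/11622)·167/1006 = 2.048143 × 10^7.
North: 1287²·(1 − 197/1287)·219/197 = 1.5594912 × 10^6.
Sum = 2.6632782 × 10^7.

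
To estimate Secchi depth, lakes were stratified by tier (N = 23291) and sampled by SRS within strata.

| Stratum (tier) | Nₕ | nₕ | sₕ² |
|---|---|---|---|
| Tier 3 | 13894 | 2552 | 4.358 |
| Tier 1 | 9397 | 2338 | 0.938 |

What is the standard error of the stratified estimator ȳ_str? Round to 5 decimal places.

Var(ȳ_str) = Σₕ Wₕ²(1 − fₕ)sₕ²/nₕ with Wₕ = Nₕ/N, N = 23291.
Tier 3: Wₕ = 0.59653944; term = 0.59653944²·(1 − 0.18367641)·4.358/2552 = 4.9607486 × 10^-4.
Tier 1: Wₕ = 0.40346056; term = 0.40346056²·(1 − 0.24880281)·0.938/2338 = 4.9058523 × 10^-5.
Sum = 5.4513338 × 10^-4.
SE = √(5.4513338 × 10^-4) = 0.02335.

0.02335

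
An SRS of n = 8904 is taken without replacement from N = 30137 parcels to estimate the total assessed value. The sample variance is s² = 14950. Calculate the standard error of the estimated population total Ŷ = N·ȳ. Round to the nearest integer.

32778

Var(Ŷ) = N²·Var(ȳ) = N²·(1 − n/N)·s²/n.
f = 8904/30137 = 0.29545077; Var(ȳ) = 0.70454923·14950/8904 = 1.1829527.
Var(Ŷ) = 30137² · 1.1829527 = 1.0744035 × 10^9.
SE(Ŷ) = √(1.0744035 × 10^9) = 32778.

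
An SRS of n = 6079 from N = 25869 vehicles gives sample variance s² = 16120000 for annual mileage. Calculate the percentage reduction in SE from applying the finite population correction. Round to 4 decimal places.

f = n/N = 6079/25869 = 0.23499169.
SE_no-fpc = √(s²/n) = 51.495164; SE_fpc = √((1−f)s²/n) = 45.040118.
Ratio = √(1−f) = 0.87464754. Reduction = 100·(1 − 0.87464754) = 12.5352%.

12.5352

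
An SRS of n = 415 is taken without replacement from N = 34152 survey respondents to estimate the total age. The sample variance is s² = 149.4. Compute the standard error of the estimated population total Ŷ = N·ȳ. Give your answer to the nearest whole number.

20366

Var(Ŷ) = N²·Var(ȳ) = N²·(1 − n/N)·s²/n.
f = 415/34152 = 0.01215156; Var(ȳ) = 0.98784844·149.4/415 = 0.35562544.
Var(Ŷ) = 34152² · 0.35562544 = 4.1478697 × 10^8.
SE(Ŷ) = √(4.1478697 × 10^8) = 20366.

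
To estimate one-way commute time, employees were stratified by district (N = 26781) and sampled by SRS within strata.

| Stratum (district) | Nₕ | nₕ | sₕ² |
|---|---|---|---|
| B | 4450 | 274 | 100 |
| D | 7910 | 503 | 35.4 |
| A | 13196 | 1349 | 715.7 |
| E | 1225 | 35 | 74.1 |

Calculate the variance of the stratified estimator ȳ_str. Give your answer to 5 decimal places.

Var(ȳ_str) = Σₕ Wₕ²(1 − fₕ)sₕ²/nₕ with Wₕ = Nₕ/N, N = 26781.
B: Wₕ = 0.16616258; term = 0.16616258²·(1 − 0.06157303)·100/274 = 0.0094561937.
D: Wₕ = 0.29535865; term = 0.29535865²·(1 − 0.06359039)·35.4/503 = 0.0057491088.
A: Wₕ = 0.49273739; term = 0.49273739²·(1 − 0.10222795)·715.7/1349 = 0.11564216.
E: Wₕ = 0.04574138; term = 0.04574138²·(1 − 0.02857143)·74.1/35 = 0.0043030821.
Sum = 0.13515054.

0.13515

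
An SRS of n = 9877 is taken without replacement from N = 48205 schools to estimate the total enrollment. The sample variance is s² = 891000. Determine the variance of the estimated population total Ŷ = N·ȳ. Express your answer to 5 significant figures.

1.6667 × 10^11

Var(Ŷ) = N²·Var(ȳ) = N²·(1 − n/N)·s²/n.
f = 9877/48205 = 0.20489576; Var(ȳ) = 0.79510424·891000/9877 = 71.726018.
Var(Ŷ) = 48205² · 71.726018 = 1.6667133 × 10^11.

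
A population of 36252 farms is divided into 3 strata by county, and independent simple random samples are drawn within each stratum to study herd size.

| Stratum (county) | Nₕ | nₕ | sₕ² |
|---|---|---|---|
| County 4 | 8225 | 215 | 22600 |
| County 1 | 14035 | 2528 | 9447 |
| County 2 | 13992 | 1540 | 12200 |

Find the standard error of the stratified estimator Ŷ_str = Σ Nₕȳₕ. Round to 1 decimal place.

Var(Ŷ_str) = Σₕ Nₕ²(1 − fₕ)sₕ²/nₕ.
County 4: 8225²·(1 − 215/8225)·22600/215 = 6.925297 × 10^9.
County 1: 14035²·(1 − 2528/14035)·9447/2528 = 6.035196 × 10^8.
County 2: 13992²·(1 − 1540/13992)·12200/1540 = 1.3802508 × 10^9.
Sum = 8.9090674 × 10^9.
SE = √(8.9090674 × 10^9) = 94387.9.

94387.9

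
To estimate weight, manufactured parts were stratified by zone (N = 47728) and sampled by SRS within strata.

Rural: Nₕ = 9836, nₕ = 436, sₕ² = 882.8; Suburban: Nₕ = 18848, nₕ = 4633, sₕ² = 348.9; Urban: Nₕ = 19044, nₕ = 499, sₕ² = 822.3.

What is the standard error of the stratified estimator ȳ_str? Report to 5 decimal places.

0.58866

Var(ȳ_str) = Σₕ Wₕ²(1 − fₕ)sₕ²/nₕ with Wₕ = Nₕ/N, N = 47728.
Rural: Wₕ = 0.20608448; term = 0.20608448²·(1 − 0.04432696)·882.8/436 = 0.082181817.
Suburban: Wₕ = 0.39490446; term = 0.39490446²·(1 − 0.24580857)·348.9/4633 = 0.0088573608.
Urban: Wₕ = 0.39901106; term = 0.39901106²·(1 − 0.02620248)·822.3/499 = 0.25548669.
Sum = 0.34652587.
SE = √(0.34652587) = 0.58866.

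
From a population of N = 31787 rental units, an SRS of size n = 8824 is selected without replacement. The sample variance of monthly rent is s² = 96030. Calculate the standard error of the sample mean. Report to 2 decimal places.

Under SRS without replacement, Var(ȳ) = (1 − f)·s²/n with f = n/N = 8824/31787 = 0.27759776.
Var(ȳ) = (1 − 0.27759776)·96030/8824 = 0.72240224·10.88282 = 7.8617732.
SE(ȳ) = √(7.8617732) = 2.80.

2.80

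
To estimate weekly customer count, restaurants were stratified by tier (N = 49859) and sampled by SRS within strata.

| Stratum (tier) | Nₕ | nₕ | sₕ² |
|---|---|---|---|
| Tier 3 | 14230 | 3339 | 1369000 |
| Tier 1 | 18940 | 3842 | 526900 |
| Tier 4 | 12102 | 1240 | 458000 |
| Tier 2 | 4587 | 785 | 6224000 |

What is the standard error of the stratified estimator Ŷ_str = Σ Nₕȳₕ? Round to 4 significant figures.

538100

Var(Ŷ_str) = Σₕ Nₕ²(1 − fₕ)sₕ²/nₕ.
Tier 3: 14230²·(1 − 3339/14230)·1369000/3339 = 6.3541825 × 10^10.
Tier 1: 18940²·(1 − 3842/18940)·526900/3842 = 3.9216627 × 10^10.
Tier 4: 12102²·(1 − 1240/12102)·458000/1240 = 4.8552404 × 10^10.
Tier 2: 4587²·(1 − 785/4587)·6224000/785 = 1.3827408 × 10^11.
Sum = 2.8958494 × 10^11.
SE = √(2.8958494 × 10^11) = 538100.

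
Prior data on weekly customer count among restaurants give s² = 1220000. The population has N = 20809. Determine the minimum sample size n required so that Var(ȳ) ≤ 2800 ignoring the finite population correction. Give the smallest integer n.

Without fpc, n₀ = s²/D = 1220000/2800 = 435.7143.
Rounding up, n = 436.

436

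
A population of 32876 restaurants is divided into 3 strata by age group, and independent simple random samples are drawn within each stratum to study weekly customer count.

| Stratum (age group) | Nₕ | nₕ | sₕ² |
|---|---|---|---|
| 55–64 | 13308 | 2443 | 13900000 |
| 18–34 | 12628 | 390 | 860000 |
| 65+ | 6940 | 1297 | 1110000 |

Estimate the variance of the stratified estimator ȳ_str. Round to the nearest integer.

1107

Var(ȳ_str) = Σₕ Wₕ²(1 − fₕ)sₕ²/nₕ with Wₕ = Nₕ/N, N = 32876.
55–64: Wₕ = 0.40479377; term = 0.40479377²·(1 − 0.18357379)·13900000/2443 = 761.15992.
18–34: Wₕ = 0.38410999; term = 0.38410999²·(1 − 0.03088375)·860000/390 = 315.29779.
65+: Wₕ = 0.21109624; term = 0.21109624²·(1 − 0.18688761)·1110000/1297 = 31.009487.
Sum = 1107.4672.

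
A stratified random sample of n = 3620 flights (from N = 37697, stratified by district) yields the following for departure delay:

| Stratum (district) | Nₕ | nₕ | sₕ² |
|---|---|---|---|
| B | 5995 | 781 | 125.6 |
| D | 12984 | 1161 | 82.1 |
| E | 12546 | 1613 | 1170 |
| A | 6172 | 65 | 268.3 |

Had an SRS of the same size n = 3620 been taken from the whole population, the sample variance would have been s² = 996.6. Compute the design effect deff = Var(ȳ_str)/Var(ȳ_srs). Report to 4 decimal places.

Var(ȳ_str) = Σ Wₕ²(1−fₕ)sₕ²/nₕ with Wₕ = Nₕ/37697:
  B: (5995/37697)²·(1−781/5995)·125.6/781 = 0.0035374087
  D: (12984/37697)²·(1−1161/12984)·82.1/1161 = 0.007638948
  E: (12546/37697)²·(1−1613/12546)·1170/1613 = 0.070013622
  A: (6172/37697)²·(1−65/6172)·268.3/65 = 0.10948322
  → Var(ȳ_str) = 0.1906732.
Var(ȳ_srs) = (1 − 3620/37697)·996.6/3620 = 0.24886675.
deff = 0.1906732 / 0.24886675 = 0.7662.

0.7662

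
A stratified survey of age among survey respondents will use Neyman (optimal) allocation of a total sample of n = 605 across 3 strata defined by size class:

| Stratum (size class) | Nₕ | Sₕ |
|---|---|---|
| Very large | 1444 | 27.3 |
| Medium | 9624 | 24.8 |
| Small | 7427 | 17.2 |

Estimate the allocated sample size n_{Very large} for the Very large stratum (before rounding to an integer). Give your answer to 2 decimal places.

Neyman allocation: nₕ = n·NₕSₕ / Σⱼ NⱼSⱼ.
Σ NⱼSⱼ = 1444·27.3 + 9624·24.8 + 7427·17.2 = 405840.8.
n_{Very large} = 605·1444·27.3 / 405840.8 = 58.77.

58.77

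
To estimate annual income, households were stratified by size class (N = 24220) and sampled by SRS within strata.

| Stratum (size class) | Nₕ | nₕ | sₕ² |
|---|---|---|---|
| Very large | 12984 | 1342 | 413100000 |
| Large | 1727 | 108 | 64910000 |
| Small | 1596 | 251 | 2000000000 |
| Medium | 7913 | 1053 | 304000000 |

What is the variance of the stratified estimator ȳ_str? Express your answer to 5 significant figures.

138060

Var(ȳ_str) = Σₕ Wₕ²(1 − fₕ)sₕ²/nₕ with Wₕ = Nₕ/N, N = 24220.
Very large: Wₕ = 0.53608588; term = 0.53608588²·(1 − 0.10335798)·413100000/1342 = 79321.424.
Large: Wₕ = 0.07130471; term = 0.07130471²·(1 − 0.06253619)·64910000/108 = 2864.6975.
Small: Wₕ = 0.06589595; term = 0.06589595²·(1 − 0.15726817)·2000000000/251 = 29158.365.
Medium: Wₕ = 0.32671346; term = 0.32671346²·(1 − 0.13307216)·304000000/1053 = 26715.433.
Sum = 138059.92.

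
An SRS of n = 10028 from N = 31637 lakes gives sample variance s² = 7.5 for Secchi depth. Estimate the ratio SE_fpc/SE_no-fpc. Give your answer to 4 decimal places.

f = n/N = 10028/31637 = 0.31697064.
SE_no-fpc = √(s²/n) = 0.027347868; SE_fpc = √((1−f)s²/n) = 0.022601807.
Ratio = √(1−f) = 0.82645591.

0.8265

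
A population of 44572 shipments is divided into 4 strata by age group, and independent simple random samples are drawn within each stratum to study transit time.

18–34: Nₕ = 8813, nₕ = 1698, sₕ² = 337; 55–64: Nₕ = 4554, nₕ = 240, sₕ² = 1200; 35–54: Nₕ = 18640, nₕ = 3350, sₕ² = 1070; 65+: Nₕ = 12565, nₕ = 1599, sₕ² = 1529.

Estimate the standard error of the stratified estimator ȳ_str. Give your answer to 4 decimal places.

0.4097

Var(ȳ_str) = Σₕ Wₕ²(1 − fₕ)sₕ²/nₕ with Wₕ = Nₕ/N, N = 44572.
18–34: Wₕ = 0.19772503; term = 0.19772503²·(1 − 0.19266992)·337/1698 = 0.0062642149.
55–64: Wₕ = 0.10217177; term = 0.10217177²·(1 − 0.05270092)·1200/240 = 0.049444607.
35–54: Wₕ = 0.41819977; term = 0.41819977²·(1 − 0.17972103)·1070/3350 = 0.045821375.
65+: Wₕ = 0.28190344; term = 0.28190344²·(1 − 0.12725826)·1529/1599 = 0.066320152.
Sum = 0.16785035.
SE = √(0.16785035) = 0.4097.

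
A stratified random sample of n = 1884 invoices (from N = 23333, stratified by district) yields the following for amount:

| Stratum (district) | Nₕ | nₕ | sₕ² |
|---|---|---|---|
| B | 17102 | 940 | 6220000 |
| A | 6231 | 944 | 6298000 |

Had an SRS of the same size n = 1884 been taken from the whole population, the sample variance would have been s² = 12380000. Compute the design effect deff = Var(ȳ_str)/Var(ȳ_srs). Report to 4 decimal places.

0.6230

Var(ȳ_str) = Σ Wₕ²(1−fₕ)sₕ²/nₕ with Wₕ = Nₕ/23333:
  B: (17102/23333)²·(1−940/17102)·6220000/940 = 3359.4128
  A: (6231/23333)²·(1−944/6231)·6298000/944 = 403.69797
  → Var(ȳ_str) = 3763.1108.
Var(ȳ_srs) = (1 − 1884/23333)·12380000/1884 = 6040.5463.
deff = 3763.1108 / 6040.5463 = 0.6230.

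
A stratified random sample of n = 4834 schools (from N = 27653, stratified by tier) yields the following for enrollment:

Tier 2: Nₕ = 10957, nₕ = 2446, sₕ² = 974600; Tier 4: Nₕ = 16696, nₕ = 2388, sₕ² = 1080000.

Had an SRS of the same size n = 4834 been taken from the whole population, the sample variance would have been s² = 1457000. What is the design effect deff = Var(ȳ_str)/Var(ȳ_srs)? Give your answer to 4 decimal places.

Var(ȳ_str) = Σ Wₕ²(1−fₕ)sₕ²/nₕ with Wₕ = Nₕ/27653:
  Tier 2: (10957/27653)²·(1−2446/10957)·974600/2446 = 48.591208
  Tier 4: (16696/27653)²·(1−2388/16696)·1080000/2388 = 141.28508
  → Var(ȳ_str) = 189.87629.
Var(ȳ_srs) = (1 − 4834/27653)·1457000/4834 = 248.71802.
deff = 189.87629 / 248.71802 = 0.7634.

0.7634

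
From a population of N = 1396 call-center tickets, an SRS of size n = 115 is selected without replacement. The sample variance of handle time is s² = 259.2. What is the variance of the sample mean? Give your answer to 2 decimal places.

Under SRS without replacement, Var(ȳ) = (1 − f)·s²/n with f = n/N = 115/1396 = 0.08237822.
Var(ȳ) = (1 − 0.08237822)·259.2/115 = 0.91762178·2.253913 = 2.0682397.

2.07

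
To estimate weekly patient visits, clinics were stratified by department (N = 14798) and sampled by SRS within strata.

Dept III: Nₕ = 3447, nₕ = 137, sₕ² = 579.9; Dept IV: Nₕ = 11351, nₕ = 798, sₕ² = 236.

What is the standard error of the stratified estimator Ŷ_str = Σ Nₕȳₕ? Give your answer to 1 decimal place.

9149.9

Var(Ŷ_str) = Σₕ Nₕ²(1 − fₕ)sₕ²/nₕ.
Dept III: 3447²·(1 − 137/3447)·579.9/137 = 4.8294961 × 10^7.
Dept IV: 11351²·(1 − 798/11351)·236/798 = 3.542576 × 10^7.
Sum = 8.3720721 × 10^7.
SE = √(8.3720721 × 10^7) = 9149.9.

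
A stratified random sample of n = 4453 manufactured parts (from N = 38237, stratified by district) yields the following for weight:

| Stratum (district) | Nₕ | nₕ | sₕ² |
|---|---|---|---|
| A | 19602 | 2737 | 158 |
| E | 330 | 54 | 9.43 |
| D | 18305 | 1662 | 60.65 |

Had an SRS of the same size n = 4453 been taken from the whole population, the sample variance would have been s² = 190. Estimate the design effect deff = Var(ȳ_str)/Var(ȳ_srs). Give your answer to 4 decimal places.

0.5482

Var(ȳ_str) = Σ Wₕ²(1−fₕ)sₕ²/nₕ with Wₕ = Nₕ/38237:
  A: (19602/38237)²·(1−2737/19602)·158/2737 = 0.013052731
  E: (330/38237)²·(1−54/330)·9.43/54 = 1.0878608 × 10^-5
  D: (18305/38237)²·(1−1662/18305)·60.65/1662 = 0.0076038495
  → Var(ȳ_str) = 0.020667459.
Var(ȳ_srs) = (1 − 4453/38237)·190/4453 = 0.037698855.
deff = 0.020667459 / 0.037698855 = 0.5482.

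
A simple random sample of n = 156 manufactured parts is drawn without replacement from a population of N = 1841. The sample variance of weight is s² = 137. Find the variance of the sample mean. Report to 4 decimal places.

Under SRS without replacement, Var(ȳ) = (1 − f)·s²/n with f = n/N = 156/1841 = 0.08473656.
Var(ȳ) = (1 − 0.08473656)·137/156 = 0.91526344·0.87820513 = 0.80378905.

0.8038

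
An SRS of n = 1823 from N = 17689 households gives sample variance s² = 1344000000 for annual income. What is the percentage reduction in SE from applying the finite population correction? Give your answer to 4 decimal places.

5.2930

f = n/N = 1823/17689 = 0.10305840.
SE_no-fpc = √(s²/n) = 858.63048; SE_fpc = √((1−f)s²/n) = 813.18317.
Ratio = √(1−f) = 0.94707001. Reduction = 100·(1 − 0.94707001) = 5.2930%.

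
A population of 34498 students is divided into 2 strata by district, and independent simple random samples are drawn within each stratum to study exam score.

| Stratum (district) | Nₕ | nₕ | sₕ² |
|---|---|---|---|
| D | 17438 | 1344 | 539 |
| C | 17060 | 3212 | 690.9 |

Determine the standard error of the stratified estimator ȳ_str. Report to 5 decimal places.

0.37050

Var(ȳ_str) = Σₕ Wₕ²(1 − fₕ)sₕ²/nₕ with Wₕ = Nₕ/N, N = 34498.
D: Wₕ = 0.50547858; term = 0.50547858²·(1 − 0.07707306)·539/1344 = 0.094571947.
C: Wₕ = 0.49452142; term = 0.49452142²·(1 − 0.18827667)·690.9/3212 = 0.042699019.
Sum = 0.13727097.
SE = √(0.13727097) = 0.37050.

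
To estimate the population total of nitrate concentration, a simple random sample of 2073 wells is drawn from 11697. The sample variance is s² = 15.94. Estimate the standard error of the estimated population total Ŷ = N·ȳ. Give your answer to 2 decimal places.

930.38

Var(Ŷ) = N²·Var(ȳ) = N²·(1 − n/N)·s²/n.
f = 2073/11697 = 0.17722493; Var(ȳ) = 0.82277507·15.94/2073 = 0.0063265965.
Var(Ŷ) = 11697² · 0.0063265965 = 865603.72.
SE(Ŷ) = √(865603.72) = 930.38.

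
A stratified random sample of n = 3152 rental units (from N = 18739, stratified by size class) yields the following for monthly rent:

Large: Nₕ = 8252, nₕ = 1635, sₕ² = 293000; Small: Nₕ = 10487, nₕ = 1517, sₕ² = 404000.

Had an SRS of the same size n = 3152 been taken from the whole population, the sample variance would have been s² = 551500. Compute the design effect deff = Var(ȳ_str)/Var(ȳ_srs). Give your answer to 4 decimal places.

0.6817

Var(ȳ_str) = Σ Wₕ²(1−fₕ)sₕ²/nₕ with Wₕ = Nₕ/18739:
  Large: (8252/18739)²·(1−1635/8252)·293000/1635 = 27.866177
  Small: (10487/18739)²·(1−1517/10487)·404000/1517 = 71.342229
  → Var(ȳ_str) = 99.208406.
Var(ȳ_srs) = (1 − 3152/18739)·551500/3152 = 145.53767.
deff = 99.208406 / 145.53767 = 0.6817.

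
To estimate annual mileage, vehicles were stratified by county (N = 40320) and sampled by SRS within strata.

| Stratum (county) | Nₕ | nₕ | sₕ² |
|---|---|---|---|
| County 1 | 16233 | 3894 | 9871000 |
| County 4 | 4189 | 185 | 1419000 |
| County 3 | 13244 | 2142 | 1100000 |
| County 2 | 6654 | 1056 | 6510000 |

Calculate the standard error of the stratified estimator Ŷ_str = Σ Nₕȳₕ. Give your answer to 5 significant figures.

Var(Ŷ_str) = Σₕ Nₕ²(1 − fₕ)sₕ²/nₕ.
County 1: 16233²·(1 − 3894/16233)·9871000/3894 = 5.0774302 × 10^11.
County 4: 4189²·(1 − 185/4189)·1419000/185 = 1.2865157 × 10^11.
County 3: 13244²·(1 − 2142/13244)·1100000/2142 = 7.5508112 × 10^10.
County 2: 6654²·(1 − 1056/6654)·6510000/1056 = 2.2963219 × 10^11.
Sum = 9.4153489 × 10^11.
SE = √(9.4153489 × 10^11) = 970330.

970330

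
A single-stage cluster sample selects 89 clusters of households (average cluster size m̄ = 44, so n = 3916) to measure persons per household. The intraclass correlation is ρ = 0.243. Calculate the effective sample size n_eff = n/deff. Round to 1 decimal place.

deff = 1 + (44 − 1)·0.243 = 1 + 10.449 = 11.449.
n_eff = 3916 / 11.449 = 342.0.

342.0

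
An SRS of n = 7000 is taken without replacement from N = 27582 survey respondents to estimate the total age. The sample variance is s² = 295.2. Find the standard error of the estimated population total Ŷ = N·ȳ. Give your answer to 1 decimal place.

4892.9

Var(Ŷ) = N²·Var(ȳ) = N²·(1 − n/N)·s²/n.
f = 7000/27582 = 0.25378870; Var(ȳ) = 0.74621130·295.2/7000 = 0.031468796.
Var(Ŷ) = 27582² · 0.031468796 = 2.3940413 × 10^7.
SE(Ŷ) = √(2.3940413 × 10^7) = 4892.9.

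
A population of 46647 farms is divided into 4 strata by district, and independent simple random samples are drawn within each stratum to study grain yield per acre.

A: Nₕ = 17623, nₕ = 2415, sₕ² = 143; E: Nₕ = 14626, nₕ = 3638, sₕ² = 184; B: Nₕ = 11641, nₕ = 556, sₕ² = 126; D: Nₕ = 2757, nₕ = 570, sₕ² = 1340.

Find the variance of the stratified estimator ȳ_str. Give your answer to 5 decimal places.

0.03098

Var(ȳ_str) = Σₕ Wₕ²(1 − fₕ)sₕ²/nₕ with Wₕ = Nₕ/N, N = 46647.
A: Wₕ = 0.37779493; term = 0.37779493²·(1 − 0.13703683)·143/2415 = 0.0072932888.
E: Wₕ = 0.31354642; term = 0.31354642²·(1 − 0.24873513)·184/3638 = 0.0037355273.
B: Wₕ = 0.24955517; term = 0.24955517²·(1 − 0.04776222)·126/556 = 0.013439227.
D: Wₕ = 0.05910348; term = 0.05910348²·(1 − 0.20674646)·1340/570 = 0.0065143045.
Sum = 0.030982348.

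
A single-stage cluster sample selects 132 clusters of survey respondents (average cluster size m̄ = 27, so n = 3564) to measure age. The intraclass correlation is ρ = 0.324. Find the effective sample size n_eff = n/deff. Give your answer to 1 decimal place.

378.2

deff = 1 + (27 − 1)·0.324 = 1 + 8.424 = 9.424.
n_eff = 3564 / 9.424 = 378.2.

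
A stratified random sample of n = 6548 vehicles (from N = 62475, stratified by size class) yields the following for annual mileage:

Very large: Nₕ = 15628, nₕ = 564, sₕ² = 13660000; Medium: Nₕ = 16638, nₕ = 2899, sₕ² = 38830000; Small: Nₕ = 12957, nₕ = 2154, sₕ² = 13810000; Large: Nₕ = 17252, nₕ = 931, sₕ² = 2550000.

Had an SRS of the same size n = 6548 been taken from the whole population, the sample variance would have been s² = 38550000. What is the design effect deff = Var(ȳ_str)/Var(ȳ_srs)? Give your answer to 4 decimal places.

0.5071

Var(ȳ_str) = Σ Wₕ²(1−fₕ)sₕ²/nₕ with Wₕ = Nₕ/62475:
  Very large: (15628/62475)²·(1−564/15628)·13660000/564 = 1460.8404
  Medium: (16638/62475)²·(1−2899/16638)·38830000/2899 = 784.4457
  Small: (12957/62475)²·(1−2154/12957)·13810000/2154 = 229.92399
  Large: (17252/62475)²·(1−931/17252)·2550000/931 = 197.58965
  → Var(ȳ_str) = 2672.7997.
Var(ȳ_srs) = (1 − 6548/62475)·38550000/6548 = 5270.247.
deff = 2672.7997 / 5270.247 = 0.5071.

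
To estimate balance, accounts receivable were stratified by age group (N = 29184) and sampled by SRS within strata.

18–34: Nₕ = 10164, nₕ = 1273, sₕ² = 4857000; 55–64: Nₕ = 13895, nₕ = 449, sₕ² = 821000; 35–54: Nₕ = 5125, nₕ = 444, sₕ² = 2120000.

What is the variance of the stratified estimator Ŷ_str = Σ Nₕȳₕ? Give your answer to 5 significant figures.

8.0096 × 10^11

Var(Ŷ_str) = Σₕ Nₕ²(1 − fₕ)sₕ²/nₕ.
18–34: 10164²·(1 − 1273/10164)·4857000/1273 = 3.4479024 × 10^11.
55–64: 13895²·(1 − 449/13895)·821000/449 = 3.4162408 × 10^11.
35–54: 5125²·(1 − 444/5125)·2120000/444 = 1.1454744 × 10^11.
Sum = 8.0096176 × 10^11.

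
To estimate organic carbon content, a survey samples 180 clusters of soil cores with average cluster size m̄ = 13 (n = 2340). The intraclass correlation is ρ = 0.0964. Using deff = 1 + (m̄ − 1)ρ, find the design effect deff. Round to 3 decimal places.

deff = 1 + (13 − 1)·0.0964 = 1 + 1.1568 = 2.1568.

2.157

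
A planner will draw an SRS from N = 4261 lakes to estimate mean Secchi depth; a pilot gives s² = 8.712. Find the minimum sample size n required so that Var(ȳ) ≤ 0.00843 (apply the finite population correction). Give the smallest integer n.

Without fpc, n₀ = s²/D = 8.712/0.00843 = 1033.4520.
With fpc, (1 − n/N)·s²/n ≤ D requires n ≥ n₀/(1 + n₀/N) = 1033.4520/(1 + 1033.4520/4261) = 831.7271.
Rounding up, n = 832.

832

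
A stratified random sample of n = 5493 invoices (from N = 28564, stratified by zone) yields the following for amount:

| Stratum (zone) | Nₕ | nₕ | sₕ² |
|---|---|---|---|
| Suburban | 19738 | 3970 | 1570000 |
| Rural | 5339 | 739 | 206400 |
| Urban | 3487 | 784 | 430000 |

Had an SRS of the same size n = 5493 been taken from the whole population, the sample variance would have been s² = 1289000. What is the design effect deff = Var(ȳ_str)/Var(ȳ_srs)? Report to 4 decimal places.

0.8737

Var(ȳ_str) = Σ Wₕ²(1−fₕ)sₕ²/nₕ with Wₕ = Nₕ/28564:
  Suburban: (19738/28564)²·(1−3970/19738)·1570000/3970 = 150.85192
  Rural: (5339/28564)²·(1−739/5339)·206400/739 = 8.4070757
  Urban: (3487/28564)²·(1−784/3487)·430000/784 = 6.3359587
  → Var(ȳ_str) = 165.59495.
Var(ȳ_srs) = (1 − 5493/28564)·1289000/5493 = 189.53556.
deff = 165.59495 / 189.53556 = 0.8737.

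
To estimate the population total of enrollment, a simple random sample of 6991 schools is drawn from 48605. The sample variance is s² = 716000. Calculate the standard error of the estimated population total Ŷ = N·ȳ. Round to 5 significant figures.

Var(Ŷ) = N²·Var(ȳ) = N²·(1 − n/N)·s²/n.
f = 6991/48605 = 0.14383294; Var(ȳ) = 0.85616706·716000/6991 = 87.686399.
Var(Ŷ) = 48605² · 87.686399 = 2.0715438 × 10^11.
SE(Ŷ) = √(2.0715438 × 10^11) = 455140.

455140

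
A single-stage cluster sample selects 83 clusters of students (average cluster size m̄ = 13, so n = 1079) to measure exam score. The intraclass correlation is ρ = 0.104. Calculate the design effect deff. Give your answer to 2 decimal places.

2.25

deff = 1 + (13 − 1)·0.104 = 1 + 1.248 = 2.248.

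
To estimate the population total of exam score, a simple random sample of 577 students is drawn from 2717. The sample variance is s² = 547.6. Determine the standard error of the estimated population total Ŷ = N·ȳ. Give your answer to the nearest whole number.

Var(Ŷ) = N²·Var(ȳ) = N²·(1 − n/N)·s²/n.
f = 577/2717 = 0.21236658; Var(ȳ) = 0.78763342·547.6/577 = 0.74750097.
Var(Ŷ) = 2717² · 0.74750097 = 5.5181187 × 10^6.
SE(Ŷ) = √(5.5181187 × 10^6) = 2349.

2349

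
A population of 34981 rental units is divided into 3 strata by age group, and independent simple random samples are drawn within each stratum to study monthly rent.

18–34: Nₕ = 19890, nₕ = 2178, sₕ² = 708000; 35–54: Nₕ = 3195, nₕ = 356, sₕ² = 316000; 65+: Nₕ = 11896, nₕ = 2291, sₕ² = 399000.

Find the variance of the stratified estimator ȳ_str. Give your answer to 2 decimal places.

116.43

Var(ȳ_str) = Σₕ Wₕ²(1 − fₕ)sₕ²/nₕ with Wₕ = Nₕ/N, N = 34981.
18–34: Wₕ = 0.56859438; term = 0.56859438²·(1 − 0.10950226)·708000/2178 = 93.586526.
35–54: Wₕ = 0.09133530; term = 0.09133530²·(1 − 0.11142410)·316000/356 = 6.5797425.
65+: Wₕ = 0.34007032; term = 0.34007032²·(1 − 0.19258574)·399000/2291 = 16.26229.
Sum = 116.42856.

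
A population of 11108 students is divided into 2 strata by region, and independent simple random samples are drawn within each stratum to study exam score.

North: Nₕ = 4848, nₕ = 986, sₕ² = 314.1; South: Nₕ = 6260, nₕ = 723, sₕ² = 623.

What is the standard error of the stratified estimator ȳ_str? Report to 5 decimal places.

0.53889

Var(ȳ_str) = Σₕ Wₕ²(1 − fₕ)sₕ²/nₕ with Wₕ = Nₕ/N, N = 11108.
North: Wₕ = 0.43644220; term = 0.43644220²·(1 − 0.20338284)·314.1/986 = 0.04833861.
South: Wₕ = 0.56355780; term = 0.56355780²·(1 − 0.11549521)·623/723 = 0.24206214.
Sum = 0.29040075.
SE = √(0.29040075) = 0.53889.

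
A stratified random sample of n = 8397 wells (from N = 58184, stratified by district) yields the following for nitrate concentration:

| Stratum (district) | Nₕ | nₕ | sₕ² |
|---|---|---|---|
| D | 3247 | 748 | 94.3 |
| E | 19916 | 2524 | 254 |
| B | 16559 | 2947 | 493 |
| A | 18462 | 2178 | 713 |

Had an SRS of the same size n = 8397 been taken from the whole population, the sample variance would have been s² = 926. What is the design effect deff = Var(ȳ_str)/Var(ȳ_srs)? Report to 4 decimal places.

0.5384

Var(ȳ_str) = Σ Wₕ²(1−fₕ)sₕ²/nₕ with Wₕ = Nₕ/58184:
  D: (3247/58184)²·(1−748/3247)·94.3/748 = 3.021701 × 10^-4
  E: (19916/58184)²·(1−2524/19916)·254/2524 = 0.010296482
  B: (16559/58184)²·(1−2947/16559)·493/2947 = 0.011138217
  A: (18462/58184)²·(1−2178/18462)·713/2178 = 0.029071293
  → Var(ȳ_str) = 0.050808162.
Var(ȳ_srs) = (1 − 8397/58184)·926/8397 = 0.094362452.
deff = 0.050808162 / 0.094362452 = 0.5384.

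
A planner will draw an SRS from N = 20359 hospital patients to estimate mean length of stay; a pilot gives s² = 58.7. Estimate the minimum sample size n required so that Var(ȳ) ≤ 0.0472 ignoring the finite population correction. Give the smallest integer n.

Without fpc, n₀ = s²/D = 58.7/0.0472 = 1243.6441.
Rounding up, n = 1244.

1244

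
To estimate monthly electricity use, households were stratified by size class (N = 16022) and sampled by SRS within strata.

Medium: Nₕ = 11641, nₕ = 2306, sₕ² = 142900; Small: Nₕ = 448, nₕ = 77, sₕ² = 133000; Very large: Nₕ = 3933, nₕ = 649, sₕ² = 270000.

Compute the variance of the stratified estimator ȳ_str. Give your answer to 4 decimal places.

Var(ȳ_str) = Σₕ Wₕ²(1 − fₕ)sₕ²/nₕ with Wₕ = Nₕ/N, N = 16022.
Medium: Wₕ = 0.72656348; term = 0.72656348²·(1 − 0.19809295)·142900/2306 = 26.232766.
Small: Wₕ = 0.02796155; term = 0.02796155²·(1 − 0.17187500)·133000/77 = 1.1183542.
Very large: Wₕ = 0.24547497; term = 0.24547497²·(1 − 0.16501398)·270000/649 = 20.932095.
Sum = 48.283215.

48.2832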